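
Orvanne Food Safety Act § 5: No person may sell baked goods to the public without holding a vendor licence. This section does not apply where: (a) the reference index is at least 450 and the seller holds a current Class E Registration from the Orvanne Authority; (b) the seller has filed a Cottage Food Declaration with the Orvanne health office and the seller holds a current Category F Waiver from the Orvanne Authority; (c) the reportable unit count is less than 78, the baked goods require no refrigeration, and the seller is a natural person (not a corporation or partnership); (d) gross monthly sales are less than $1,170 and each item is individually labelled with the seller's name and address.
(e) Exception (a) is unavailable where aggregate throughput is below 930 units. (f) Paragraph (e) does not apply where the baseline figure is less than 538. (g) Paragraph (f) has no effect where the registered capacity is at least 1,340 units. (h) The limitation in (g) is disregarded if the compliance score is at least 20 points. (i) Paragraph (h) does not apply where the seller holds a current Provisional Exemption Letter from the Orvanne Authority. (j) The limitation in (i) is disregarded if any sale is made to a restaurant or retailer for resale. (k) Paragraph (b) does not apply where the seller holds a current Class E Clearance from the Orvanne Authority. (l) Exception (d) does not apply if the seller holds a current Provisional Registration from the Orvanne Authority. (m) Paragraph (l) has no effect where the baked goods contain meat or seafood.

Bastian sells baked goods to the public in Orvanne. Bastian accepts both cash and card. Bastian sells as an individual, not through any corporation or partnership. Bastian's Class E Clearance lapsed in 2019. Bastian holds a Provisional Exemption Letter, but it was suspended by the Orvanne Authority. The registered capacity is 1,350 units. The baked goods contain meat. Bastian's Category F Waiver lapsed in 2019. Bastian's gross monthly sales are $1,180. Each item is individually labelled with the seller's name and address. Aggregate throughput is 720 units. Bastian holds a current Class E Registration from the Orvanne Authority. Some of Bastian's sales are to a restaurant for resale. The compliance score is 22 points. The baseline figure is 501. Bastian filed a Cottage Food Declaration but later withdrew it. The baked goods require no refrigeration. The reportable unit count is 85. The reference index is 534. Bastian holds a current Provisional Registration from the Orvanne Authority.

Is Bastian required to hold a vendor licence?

No — exception (a) applies; Bastian is not required to hold a vendor licence.

Exception (a)'s conditions are all satisfied: the reference index is 534, meeting the 450 threshold; a current Class E Registration is held. Applying paragraphs (e)–(j): (e) is triggered (aggregate throughput is 720 units, below the 930 units limit), but is itself disapplied by (f): (f) operates against (e): the baseline figure is 501, less than the 538 limit. (g) would limit (f) — the registered capacity is 1,350 units, meeting the 1,340 units threshold — but (h) sets (g) aside: (h) operates against (g): the compliance score is 22 points, meeting the 20 points threshold. (i) does not operate here (the Provisional Exemption Letter is not current), so (h) stands. Exception (a) stands.
Exception (b) fails — the Cottage Food Declaration was withdrawn.
Exception (c) fails — the reportable unit count is 85, not less than 78.
Exception (d) requires that gross monthly sales are less than $1,170; but gross monthly sales are $1,180, not less than $1,170, so (d) is unavailable.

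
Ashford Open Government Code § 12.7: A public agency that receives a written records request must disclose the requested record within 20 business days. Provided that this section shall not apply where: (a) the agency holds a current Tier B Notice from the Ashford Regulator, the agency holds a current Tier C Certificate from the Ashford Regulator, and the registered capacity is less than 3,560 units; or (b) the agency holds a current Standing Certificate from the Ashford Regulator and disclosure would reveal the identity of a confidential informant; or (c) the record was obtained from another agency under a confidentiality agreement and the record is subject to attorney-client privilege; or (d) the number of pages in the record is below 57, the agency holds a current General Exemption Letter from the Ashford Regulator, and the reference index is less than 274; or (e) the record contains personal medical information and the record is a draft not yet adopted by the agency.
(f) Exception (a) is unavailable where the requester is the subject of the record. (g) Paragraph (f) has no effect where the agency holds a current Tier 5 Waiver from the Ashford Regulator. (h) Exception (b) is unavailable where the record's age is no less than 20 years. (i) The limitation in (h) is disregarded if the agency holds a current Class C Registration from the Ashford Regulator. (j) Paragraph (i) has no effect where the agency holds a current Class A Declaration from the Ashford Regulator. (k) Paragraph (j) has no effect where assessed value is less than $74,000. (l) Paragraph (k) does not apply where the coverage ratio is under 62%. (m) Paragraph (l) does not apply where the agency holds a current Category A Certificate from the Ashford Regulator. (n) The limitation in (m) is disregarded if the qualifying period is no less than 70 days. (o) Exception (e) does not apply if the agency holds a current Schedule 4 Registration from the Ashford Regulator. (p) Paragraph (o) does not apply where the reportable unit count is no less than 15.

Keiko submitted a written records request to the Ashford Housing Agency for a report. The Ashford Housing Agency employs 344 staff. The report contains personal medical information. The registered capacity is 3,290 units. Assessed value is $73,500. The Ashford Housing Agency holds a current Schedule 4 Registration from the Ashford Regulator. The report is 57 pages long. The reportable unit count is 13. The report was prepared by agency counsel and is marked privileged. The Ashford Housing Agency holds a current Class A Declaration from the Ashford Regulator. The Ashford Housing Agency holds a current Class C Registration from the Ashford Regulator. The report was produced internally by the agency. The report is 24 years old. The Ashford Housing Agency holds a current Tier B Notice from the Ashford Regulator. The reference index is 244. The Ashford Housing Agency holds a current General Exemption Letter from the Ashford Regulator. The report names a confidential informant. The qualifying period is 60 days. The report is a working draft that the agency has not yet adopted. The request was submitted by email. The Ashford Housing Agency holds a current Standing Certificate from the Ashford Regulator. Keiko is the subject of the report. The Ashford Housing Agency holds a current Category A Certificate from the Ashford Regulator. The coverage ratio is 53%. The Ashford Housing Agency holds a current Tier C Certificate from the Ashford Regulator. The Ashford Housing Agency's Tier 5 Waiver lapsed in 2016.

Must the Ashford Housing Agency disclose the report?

Exception (a)'s conditions are all satisfied: a current Tier B Notice is held; a current Tier C Certificate is held; the registered capacity is 3,290 units, less than the 3,560 units limit. However, paragraphs (f)–(g) must be considered: (f) operates against (a): Keiko is the subject of the report. (g), which would lift (f), does not operate here — no current Tier 5 Waiver is held. (a) is therefore removed.
Exception (b) is satisfied on its face — a current Standing Certificate is held; the report names a confidential informant. As to paragraphs (h)–(n): (h) would limit (b) — the record's age is 24 years, meeting the 20 years threshold — but (i) sets (h) aside: (i) operates against (h): a current Class C Registration is held. (j) applies (a current Class A Declaration is held), but is displaced by (k): (k) is triggered — assessed value is $73,500, less than the $74,000 limit. (l) would limit (k) — the coverage ratio is 53%, under the 62% limit — but (m) sets (l) aside: (m) applies — a current Category A Certificate is held. (n) is not engaged (the qualifying period is 60 days, short of 70 days), so (m) stands. (b) remains available.
Exception (c) fails — the report was produced internally.
Exception (d) does not apply: the number of pages in the record is 57, not below 57.
All of (e)'s requirements are met (the report contains personal medical information; the report is an unadopted draft). But applying paragraphs (o)–(p): (o) is triggered — a current Schedule 4 Registration is held. (p) does not operate here (the reportable unit count is 13, short of 15), so (o) stands. So (e) is unavailable.

No — exception (b) applies; the Ashford Housing Agency is not required to disclose the report.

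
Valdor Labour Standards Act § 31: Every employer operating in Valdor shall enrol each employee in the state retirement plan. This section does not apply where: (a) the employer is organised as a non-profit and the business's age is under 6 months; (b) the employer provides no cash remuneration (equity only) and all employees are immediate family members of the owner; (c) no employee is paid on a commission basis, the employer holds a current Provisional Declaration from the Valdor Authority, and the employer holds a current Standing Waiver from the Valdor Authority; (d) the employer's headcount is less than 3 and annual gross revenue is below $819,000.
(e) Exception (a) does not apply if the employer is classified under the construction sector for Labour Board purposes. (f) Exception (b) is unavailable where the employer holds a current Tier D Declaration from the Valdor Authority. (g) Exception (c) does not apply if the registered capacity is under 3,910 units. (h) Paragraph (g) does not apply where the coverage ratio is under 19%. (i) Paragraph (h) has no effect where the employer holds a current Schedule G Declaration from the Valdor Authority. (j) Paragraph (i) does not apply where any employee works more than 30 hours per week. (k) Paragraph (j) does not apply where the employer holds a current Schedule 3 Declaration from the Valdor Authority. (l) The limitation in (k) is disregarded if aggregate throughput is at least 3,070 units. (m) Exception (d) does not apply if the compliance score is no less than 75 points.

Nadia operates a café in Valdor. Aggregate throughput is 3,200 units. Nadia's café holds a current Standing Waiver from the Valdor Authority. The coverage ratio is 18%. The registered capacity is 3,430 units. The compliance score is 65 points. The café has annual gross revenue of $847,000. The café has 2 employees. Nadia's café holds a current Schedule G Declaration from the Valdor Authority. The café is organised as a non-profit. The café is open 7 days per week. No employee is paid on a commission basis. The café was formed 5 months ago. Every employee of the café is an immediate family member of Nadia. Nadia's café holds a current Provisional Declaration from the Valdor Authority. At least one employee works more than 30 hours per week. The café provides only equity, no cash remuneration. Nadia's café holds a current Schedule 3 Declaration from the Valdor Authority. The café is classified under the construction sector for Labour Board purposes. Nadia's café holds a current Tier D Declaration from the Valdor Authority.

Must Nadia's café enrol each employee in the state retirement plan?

Exception (a)'s conditions are all satisfied: the employer is a non-profit; the business's age is 5 months, under the 6 months limit. But applying paragraph (e): (e) operates against (a): the café is classified under the construction sector. (a) is therefore removed.
All of (b)'s requirements are met (remuneration is equity-only; every employee is an immediate family member). But applying paragraph (f): (f) operates against (b): a current Tier D Declaration is held. Exception (b) does not apply.
All of (c)'s requirements are met (no employee is paid on commission; a current Provisional Declaration is held; a current Standing Waiver is held). Applying paragraphs (g)–(l): (g) would limit (c) — the registered capacity is 3,430 units, under the 3,910 units limit — but (h) sets (g) aside: (h) operates against (g): the coverage ratio is 18%, under the 19% limit. (i) would limit (h) — a current Schedule G Declaration is held — but (j) sets (i) aside: (j) applies — at least one employee exceeds 30 hours/week. (k) is triggered (a current Schedule 3 Declaration is held), but is set aside by (l): (l) operates against (k): aggregate throughput is 3,200 units, meeting the 3,070 units threshold. (c) remains available.
Exception (d) requires that annual gross revenue is below $819,000; but annual gross revenue is $847,000, not below $819,000, so (d) is unavailable.

No — exception (c) applies; Nadia's café is not required to enrol each employee in the state retirement plan.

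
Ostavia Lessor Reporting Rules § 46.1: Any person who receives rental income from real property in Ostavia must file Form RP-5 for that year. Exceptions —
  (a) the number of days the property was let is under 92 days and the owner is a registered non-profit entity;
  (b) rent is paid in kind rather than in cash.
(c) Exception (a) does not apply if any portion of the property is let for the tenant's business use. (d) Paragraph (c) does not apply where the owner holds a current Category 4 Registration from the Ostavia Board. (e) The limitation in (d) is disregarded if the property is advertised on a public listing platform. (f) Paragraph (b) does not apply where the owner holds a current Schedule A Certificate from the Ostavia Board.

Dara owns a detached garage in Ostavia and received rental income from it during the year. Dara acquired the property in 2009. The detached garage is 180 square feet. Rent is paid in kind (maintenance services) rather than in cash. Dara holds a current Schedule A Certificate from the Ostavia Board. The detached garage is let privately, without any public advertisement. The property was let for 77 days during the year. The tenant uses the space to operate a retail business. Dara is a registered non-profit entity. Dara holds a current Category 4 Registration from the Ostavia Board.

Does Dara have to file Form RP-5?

Exception (a)'s conditions are all satisfied: the number of days the property was let is 77 days, under the 92 days limit; Dara is a registered non-profit. Under paragraphs (c)–(e): (c) would limit (a) — the space is let for business use — but (d) sets (c) aside: (d) is engaged — a current Category 4 Registration is held. (e), which would lift (d), is not triggered — the property is let privately without advertisement. Exception (a) stands.
Exception (b)'s conditions are all satisfied: rent is paid in kind. But applying paragraph (f): (f) is engaged — a current Schedule A Certificate is held. So (b) is unavailable.

No — exception (a) applies; Dara is not required to file Form RP-5.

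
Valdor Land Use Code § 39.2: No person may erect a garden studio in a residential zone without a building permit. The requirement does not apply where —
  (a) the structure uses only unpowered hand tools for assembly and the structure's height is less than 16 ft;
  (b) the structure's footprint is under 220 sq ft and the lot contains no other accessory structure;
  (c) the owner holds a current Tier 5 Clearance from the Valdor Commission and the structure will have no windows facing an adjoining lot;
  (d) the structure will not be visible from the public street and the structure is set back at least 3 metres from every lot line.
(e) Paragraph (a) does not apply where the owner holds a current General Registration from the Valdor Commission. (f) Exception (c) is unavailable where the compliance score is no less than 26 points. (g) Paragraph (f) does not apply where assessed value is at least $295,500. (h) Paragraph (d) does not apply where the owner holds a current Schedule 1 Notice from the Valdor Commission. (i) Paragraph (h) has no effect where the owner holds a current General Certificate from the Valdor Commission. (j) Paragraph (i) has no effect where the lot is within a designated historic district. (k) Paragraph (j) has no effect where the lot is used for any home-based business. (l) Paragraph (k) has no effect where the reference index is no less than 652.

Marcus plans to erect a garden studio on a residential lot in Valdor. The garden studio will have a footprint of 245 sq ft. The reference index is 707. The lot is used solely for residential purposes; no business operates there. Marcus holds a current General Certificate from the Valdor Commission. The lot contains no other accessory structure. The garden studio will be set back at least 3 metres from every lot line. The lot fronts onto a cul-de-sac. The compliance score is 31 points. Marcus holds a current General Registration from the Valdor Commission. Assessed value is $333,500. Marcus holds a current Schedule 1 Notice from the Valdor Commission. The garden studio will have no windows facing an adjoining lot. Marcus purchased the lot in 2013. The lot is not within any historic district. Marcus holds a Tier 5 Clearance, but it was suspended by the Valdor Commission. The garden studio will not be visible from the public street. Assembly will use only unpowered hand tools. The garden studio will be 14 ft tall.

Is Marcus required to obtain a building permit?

No — exception (d) applies; Marcus does not need a building permit.

Exception (a) is satisfied on its face — assembly uses only hand tools; the structure's height is 14 ft, less than the 16 ft limit. However, paragraph (e) must be considered: (e) is triggered — a current General Registration is held. (a) is therefore removed.
Exception (b) requires that the structure's footprint is under 220 sq ft; but the structure's footprint is 245 sq ft, not under 220 sq ft, so (b) is unavailable.
Exception (c) fails — no current Tier 5 Clearance is held.
All of (d)'s requirements are met (the structure will not be visible from the street; the setback is at least 3 m on every side). Applying paragraphs (h)–(l): (h) would limit (d) — a current Schedule 1 Notice is held — but (i) sets (h) aside: (i) operates against (h): a current General Certificate is held. (j), which would lift (i), is inapplicable — the lot is not in a historic district. Exception (d) stands.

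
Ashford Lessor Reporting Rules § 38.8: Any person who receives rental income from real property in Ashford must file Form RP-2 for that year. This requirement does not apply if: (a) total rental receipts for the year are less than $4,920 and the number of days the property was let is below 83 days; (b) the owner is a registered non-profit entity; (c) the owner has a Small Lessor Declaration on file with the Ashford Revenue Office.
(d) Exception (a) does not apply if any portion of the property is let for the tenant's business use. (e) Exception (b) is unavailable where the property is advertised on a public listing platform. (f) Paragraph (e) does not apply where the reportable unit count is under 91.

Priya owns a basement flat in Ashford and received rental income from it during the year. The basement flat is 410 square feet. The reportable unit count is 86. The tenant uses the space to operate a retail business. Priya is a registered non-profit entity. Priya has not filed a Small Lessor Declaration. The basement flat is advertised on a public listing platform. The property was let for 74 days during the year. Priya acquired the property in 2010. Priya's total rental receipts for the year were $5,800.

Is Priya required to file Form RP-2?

No — exception (b) applies; Priya is not required to file Form RP-2.

Exception (a) does not apply: total rental receipts for the year are $5,800, not less than $4,920.
Exception (b) is satisfied on its face — Priya is a registered non-profit. Under paragraphs (e)–(f): (e) would limit (b) — the property is publicly advertised — but (f) sets (e) aside: (f) operates — the reportable unit count is 86, under the 91 limit. (b) remains available.
Exception (c) does not apply: no Small Lessor Declaration is on file.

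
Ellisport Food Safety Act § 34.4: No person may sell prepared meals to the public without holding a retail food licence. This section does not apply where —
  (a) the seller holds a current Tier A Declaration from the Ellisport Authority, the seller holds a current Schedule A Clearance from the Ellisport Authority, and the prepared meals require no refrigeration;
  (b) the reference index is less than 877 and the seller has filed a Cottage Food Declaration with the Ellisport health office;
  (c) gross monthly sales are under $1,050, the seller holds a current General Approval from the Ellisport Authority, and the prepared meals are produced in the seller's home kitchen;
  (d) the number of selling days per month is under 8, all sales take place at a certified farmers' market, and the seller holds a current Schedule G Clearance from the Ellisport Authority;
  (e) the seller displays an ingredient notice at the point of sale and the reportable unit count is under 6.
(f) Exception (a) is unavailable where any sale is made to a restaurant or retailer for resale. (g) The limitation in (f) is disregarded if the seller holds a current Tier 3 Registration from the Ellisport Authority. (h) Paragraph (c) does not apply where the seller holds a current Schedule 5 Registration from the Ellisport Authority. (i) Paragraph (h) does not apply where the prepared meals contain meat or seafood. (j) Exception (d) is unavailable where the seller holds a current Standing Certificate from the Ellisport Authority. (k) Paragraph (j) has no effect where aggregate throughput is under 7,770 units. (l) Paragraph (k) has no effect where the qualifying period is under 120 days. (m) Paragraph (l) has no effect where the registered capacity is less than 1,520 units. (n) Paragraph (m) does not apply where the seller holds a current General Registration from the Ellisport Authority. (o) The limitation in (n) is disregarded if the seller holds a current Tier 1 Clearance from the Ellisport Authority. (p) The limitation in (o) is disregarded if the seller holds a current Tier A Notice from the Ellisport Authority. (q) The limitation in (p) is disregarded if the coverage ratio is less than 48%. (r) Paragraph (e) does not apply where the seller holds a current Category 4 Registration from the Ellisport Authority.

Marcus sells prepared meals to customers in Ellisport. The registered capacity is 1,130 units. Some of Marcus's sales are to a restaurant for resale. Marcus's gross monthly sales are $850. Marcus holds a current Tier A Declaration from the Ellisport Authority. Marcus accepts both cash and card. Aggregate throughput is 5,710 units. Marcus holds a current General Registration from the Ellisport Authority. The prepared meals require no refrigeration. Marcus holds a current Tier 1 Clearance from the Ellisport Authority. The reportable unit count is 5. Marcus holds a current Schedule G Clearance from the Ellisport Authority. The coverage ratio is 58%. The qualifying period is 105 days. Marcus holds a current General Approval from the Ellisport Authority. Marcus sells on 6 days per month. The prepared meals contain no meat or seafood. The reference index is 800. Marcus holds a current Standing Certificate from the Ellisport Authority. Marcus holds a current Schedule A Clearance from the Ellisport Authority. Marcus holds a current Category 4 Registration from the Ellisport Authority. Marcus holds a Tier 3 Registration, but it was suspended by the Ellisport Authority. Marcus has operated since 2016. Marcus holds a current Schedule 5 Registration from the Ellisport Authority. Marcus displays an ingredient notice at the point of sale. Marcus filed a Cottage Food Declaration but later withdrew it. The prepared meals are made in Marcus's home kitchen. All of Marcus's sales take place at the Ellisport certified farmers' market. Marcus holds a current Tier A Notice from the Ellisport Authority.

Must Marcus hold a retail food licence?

Yes — Marcus must hold a retail food licence.

Exception (a)'s conditions are all satisfied: a current Tier A Declaration is held; a current Schedule A Clearance is held; the prepared meals are shelf-stable. However, paragraphs (f)–(g) must be considered: (f) is triggered — some sales are to a restaurant for resale. (g), which would lift (f), is not engaged — the Tier 3 Registration is not current. Exception (a) does not apply.
Exception (b) requires that the seller has filed a Cottage Food Declaration with the Ellisport health office; but the Cottage Food Declaration was withdrawn, so (b) is unavailable.
All of (c)'s requirements are met (gross monthly sales are $850, under the $1,050 limit; a current General Approval is held; the prepared meals are home-kitchen produced). However, paragraphs (h)–(i) must be considered: (h) operates against (c): a current Schedule 5 Registration is held. (i) is not triggered (the prepared meals contain no meat or seafood), so (h) stands. Exception (c) does not apply.
Exception (d): the number of selling days per month is 6, under the 8 limit; all sales are at a certified farmers' market; a current Schedule G Clearance is held — every condition holds. Turning to paragraphs (j)–(q): (j) operates against (d): a current Standing Certificate is held. (k) would limit (j) — aggregate throughput is 5,710 units, under the 7,770 units limit — but (l) sets (k) aside: (l) is engaged — the qualifying period is 105 days, under the 120 days limit. (m) operates (the registered capacity is 1,130 units, less than the 1,520 units limit), but is set aside by (n): (n) is triggered — a current General Registration is held. (o) applies (a current Tier 1 Clearance is held), but is set aside by (p): (p) applies — a current Tier A Notice is held. (q) is not triggered (the coverage ratio is 58%, not less than 48%), so (p) stands. (d) is therefore removed.
Exception (e)'s conditions are all satisfied: an ingredient notice is displayed; the reportable unit count is 5, under the 6 limit. Turning to paragraph (r): (r) is engaged — a current Category 4 Registration is held. Exception (e) does not apply.
No exception applies. The general rule governs.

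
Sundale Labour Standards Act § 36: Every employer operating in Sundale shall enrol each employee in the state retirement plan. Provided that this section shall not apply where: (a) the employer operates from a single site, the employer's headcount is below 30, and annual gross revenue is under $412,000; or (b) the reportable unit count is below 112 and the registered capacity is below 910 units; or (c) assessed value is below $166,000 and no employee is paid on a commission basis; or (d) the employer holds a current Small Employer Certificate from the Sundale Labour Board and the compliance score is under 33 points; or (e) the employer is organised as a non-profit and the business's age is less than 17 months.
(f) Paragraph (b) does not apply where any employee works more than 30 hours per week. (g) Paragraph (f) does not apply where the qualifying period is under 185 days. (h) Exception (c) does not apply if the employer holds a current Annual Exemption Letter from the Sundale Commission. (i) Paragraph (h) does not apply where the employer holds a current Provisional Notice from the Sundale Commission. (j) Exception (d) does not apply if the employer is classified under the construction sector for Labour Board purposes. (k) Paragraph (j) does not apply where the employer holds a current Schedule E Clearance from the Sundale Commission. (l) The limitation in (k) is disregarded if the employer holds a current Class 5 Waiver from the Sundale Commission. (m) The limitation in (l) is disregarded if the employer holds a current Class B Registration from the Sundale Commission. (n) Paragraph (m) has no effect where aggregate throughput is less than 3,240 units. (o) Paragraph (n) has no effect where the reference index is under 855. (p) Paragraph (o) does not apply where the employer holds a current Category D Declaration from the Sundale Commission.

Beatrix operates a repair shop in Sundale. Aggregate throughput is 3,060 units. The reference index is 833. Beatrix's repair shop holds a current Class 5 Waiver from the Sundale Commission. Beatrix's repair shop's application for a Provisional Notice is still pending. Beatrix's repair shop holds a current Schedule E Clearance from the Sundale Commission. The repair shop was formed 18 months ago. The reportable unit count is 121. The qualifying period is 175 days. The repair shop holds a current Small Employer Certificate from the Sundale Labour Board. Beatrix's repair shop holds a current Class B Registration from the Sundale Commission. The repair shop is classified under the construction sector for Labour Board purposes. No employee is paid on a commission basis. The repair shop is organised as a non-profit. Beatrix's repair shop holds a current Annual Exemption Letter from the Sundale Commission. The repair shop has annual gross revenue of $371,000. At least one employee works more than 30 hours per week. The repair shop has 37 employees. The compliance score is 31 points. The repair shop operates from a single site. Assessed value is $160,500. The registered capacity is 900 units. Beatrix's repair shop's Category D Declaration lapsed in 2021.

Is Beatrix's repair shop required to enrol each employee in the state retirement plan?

Exception (a) fails — the employer's headcount is 37, not below 30.
Exception (b) fails — the reportable unit count is 121, not below 112.
All of (c)'s requirements are met (assessed value is $160,500, below the $166,000 limit; no employee is paid on commission). Turning to paragraphs (h)–(i): (h) operates against (c): a current Annual Exemption Letter is held. (i) is inapplicable (no current Provisional Notice is held), so (h) stands. So (c) is unavailable.
Exception (d): a current Small Employer Certificate is held; the compliance score is 31 points, under the 33 points limit — every condition holds. As to paragraphs (j)–(p): (j) applies (the repair shop is classified under the construction sector), but is itself disapplied by (k): (k) is triggered — a current Schedule E Clearance is held. (l) is engaged (a current Class 5 Waiver is held), but is overridden by (m): (m) is engaged — a current Class B Registration is held. (n) operates (aggregate throughput is 3,060 units, less than the 3,240 units limit), but is overridden by (o): (o) operates against (n): the reference index is 833, under the 855 limit. (p) is not engaged (there is no Category D Declaration in force), so (o) stands. Exception (d) stands.
Exception (e) does not apply: the business's age is 18 months, not less than 17 months.

No — exception (d) applies; Beatrix's repair shop is not required to enrol each employee in the state retirement plan.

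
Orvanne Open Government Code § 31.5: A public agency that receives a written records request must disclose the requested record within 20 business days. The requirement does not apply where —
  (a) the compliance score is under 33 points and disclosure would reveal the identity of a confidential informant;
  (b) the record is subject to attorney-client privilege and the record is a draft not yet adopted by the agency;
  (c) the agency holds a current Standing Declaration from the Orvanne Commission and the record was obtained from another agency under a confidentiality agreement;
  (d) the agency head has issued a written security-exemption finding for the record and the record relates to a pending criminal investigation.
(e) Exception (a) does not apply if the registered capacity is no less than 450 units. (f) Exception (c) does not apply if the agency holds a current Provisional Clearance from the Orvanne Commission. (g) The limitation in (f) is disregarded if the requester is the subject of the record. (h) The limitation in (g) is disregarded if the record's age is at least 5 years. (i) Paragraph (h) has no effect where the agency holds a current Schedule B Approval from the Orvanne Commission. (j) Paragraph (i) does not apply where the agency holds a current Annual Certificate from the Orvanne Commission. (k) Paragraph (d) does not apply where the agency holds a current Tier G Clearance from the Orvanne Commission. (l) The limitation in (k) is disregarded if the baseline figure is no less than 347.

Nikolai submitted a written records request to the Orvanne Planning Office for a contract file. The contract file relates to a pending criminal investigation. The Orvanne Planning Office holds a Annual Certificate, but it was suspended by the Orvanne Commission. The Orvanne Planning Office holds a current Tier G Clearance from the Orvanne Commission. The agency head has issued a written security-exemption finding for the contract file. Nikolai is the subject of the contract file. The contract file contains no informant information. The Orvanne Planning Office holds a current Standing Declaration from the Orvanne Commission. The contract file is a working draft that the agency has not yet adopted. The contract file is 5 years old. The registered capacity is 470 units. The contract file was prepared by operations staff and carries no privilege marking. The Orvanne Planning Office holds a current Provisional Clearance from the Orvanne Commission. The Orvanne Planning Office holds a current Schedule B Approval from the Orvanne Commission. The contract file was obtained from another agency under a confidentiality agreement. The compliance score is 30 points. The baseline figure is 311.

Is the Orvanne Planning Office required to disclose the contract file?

Exception (a) requires that disclosure would reveal the identity of a confidential informant; but the contract file contains no informant information, so (a) is unavailable.
Exception (b) requires that the record is subject to attorney-client privilege; but the contract file carries no privilege marking, so (b) is unavailable.
Exception (c) is satisfied on its face — a current Standing Declaration is held; the contract file was obtained under a confidentiality agreement. Considering the limiting provisions: (f) is engaged (a current Provisional Clearance is held), but yields to (g): (g) operates against (f): Nikolai is the subject of the contract file. (h) would limit (g) — the record's age is 5 years, meeting the 5 years threshold — but (i) sets (h) aside: (i) operates against (h): a current Schedule B Approval is held. (j) is not engaged (the Annual Certificate is not current), so (i) stands. So (c) applies.
Exception (d)'s conditions are all satisfied: a written security-exemption finding has been issued; the contract file relates to a pending investigation. But applying paragraphs (k)–(l): (k) operates against (d): a current Tier G Clearance is held. (l), which would lift (k), is not engaged — the baseline figure is 311, short of 347. Exception (d) does not apply.

No — exception (c) applies; the Orvanne Planning Office is not required to disclose the contract file.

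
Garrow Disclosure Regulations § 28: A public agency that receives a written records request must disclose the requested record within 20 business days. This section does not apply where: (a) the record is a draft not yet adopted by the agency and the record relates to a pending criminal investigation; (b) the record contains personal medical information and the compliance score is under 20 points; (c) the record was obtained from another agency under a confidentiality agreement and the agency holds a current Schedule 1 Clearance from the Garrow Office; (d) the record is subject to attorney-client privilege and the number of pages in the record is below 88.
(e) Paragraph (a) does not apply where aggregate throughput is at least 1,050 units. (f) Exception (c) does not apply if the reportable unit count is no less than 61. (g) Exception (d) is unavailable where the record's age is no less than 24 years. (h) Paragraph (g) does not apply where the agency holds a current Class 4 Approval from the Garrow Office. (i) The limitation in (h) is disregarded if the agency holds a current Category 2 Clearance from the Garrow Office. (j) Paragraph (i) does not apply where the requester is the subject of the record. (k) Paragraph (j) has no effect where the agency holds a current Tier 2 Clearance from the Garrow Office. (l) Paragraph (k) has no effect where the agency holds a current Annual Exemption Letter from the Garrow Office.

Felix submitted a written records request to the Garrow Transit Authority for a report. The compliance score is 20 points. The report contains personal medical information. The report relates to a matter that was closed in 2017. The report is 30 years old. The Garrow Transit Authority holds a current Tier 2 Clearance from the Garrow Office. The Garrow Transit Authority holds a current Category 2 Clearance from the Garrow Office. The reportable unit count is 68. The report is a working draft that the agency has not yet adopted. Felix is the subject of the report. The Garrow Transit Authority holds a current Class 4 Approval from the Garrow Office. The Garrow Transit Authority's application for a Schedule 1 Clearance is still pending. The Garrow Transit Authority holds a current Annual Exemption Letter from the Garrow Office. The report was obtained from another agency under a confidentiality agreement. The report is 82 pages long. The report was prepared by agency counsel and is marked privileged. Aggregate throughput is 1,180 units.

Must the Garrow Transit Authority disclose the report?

No — exception (d) applies; the Garrow Transit Authority is not required to disclose the report.

Exception (a) requires that the record relates to a pending criminal investigation; but the report relates to a closed matter, so (a) is unavailable.
Exception (b) requires that the compliance score is under 20 points; but the compliance score is 20 points, not under 20 points, so (b) is unavailable.
Exception (c) does not apply: the Schedule 1 Clearance is not current.
Exception (d): the report is privileged; the number of pages in the record is 82, below the 88 limit — every condition holds. As to paragraphs (g)–(l): (g) operates (the record's age is 30 years, meeting the 24 years threshold), but is displaced by (h): (h) is triggered — a current Class 4 Approval is held. (i) is triggered (a current Category 2 Clearance is held), but yields to (j): (j) is engaged — Felix is the subject of the report. (k) is engaged (a current Tier 2 Clearance is held), but yields to (l): (l) operates against (k): a current Annual Exemption Letter is held. So (d) applies.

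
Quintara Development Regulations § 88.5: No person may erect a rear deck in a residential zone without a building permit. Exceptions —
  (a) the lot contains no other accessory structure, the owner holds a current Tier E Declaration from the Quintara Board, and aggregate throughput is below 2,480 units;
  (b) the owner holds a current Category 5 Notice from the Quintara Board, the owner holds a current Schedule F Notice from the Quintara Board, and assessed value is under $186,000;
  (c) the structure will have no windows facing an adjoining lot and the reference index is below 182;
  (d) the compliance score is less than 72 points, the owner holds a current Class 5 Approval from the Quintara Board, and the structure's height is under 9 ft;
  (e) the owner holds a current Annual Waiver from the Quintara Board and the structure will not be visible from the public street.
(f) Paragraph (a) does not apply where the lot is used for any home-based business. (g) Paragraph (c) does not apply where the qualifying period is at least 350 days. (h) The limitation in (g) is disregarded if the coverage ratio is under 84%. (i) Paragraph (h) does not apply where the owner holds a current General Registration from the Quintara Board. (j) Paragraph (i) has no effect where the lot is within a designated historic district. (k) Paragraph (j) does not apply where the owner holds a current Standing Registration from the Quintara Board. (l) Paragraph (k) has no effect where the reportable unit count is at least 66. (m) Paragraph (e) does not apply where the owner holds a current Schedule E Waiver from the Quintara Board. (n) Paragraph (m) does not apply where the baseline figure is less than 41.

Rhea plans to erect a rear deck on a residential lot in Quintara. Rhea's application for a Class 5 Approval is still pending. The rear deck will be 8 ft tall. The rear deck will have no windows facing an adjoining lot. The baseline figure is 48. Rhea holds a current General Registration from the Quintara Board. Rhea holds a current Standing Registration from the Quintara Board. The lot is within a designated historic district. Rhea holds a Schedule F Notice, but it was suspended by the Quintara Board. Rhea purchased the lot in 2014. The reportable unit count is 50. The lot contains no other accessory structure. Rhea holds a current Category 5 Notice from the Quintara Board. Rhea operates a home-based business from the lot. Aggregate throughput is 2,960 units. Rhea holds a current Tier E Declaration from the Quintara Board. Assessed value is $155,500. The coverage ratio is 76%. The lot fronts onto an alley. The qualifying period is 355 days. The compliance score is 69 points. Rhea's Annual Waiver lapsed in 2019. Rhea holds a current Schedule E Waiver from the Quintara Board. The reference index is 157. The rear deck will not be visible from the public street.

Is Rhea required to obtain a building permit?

Yes — Rhea must obtain a building permit.

Exception (a) fails — aggregate throughput is 2,960 units, not below 2,480 units.
Exception (b) requires that the owner holds a current Schedule F Notice from the Quintara Board; but no current Schedule F Notice is held, so (b) is unavailable.
Exception (c) is satisfied on its face — no windows face an adjoining lot; the reference index is 157, below the 182 limit. But: (g) is triggered — the qualifying period is 355 days, meeting the 350 days threshold. (h) is engaged (the coverage ratio is 76%, under the 84% limit), but is displaced by (i): (i) applies — a current General Registration is held. (j) would limit (i) — the lot is in a historic district — but (k) sets (j) aside: (k) applies — a current Standing Registration is held. (l) does not operate here (the reportable unit count is 50, short of 66), so (k) stands. So (c) is unavailable.
Exception (d) does not apply: no current Class 5 Approval is held.
Exception (e) does not apply: the Annual Waiver is not current.
Every exception is unavailable, so the rule governs.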